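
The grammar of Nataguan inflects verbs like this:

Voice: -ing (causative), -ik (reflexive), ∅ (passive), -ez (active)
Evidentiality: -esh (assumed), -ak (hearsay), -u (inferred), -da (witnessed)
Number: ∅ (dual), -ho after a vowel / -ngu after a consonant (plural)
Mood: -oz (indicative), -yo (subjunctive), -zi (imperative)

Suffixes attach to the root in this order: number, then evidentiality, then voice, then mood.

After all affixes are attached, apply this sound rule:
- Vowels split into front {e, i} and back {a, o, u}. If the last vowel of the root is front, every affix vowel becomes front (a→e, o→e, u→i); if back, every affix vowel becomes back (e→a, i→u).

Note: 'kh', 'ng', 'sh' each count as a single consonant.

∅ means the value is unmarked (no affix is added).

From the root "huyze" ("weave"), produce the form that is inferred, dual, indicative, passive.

huyzeiez

number = dual: zero marking, form stays huyze.
Attach evidentiality inferred -u → huyzeu.
voice = passive: zero marking, form stays huyzeu.
Attach mood indicative -oz → huyzeuoz.
Apply vowel harmony: huyzeuoz → huyzeiez.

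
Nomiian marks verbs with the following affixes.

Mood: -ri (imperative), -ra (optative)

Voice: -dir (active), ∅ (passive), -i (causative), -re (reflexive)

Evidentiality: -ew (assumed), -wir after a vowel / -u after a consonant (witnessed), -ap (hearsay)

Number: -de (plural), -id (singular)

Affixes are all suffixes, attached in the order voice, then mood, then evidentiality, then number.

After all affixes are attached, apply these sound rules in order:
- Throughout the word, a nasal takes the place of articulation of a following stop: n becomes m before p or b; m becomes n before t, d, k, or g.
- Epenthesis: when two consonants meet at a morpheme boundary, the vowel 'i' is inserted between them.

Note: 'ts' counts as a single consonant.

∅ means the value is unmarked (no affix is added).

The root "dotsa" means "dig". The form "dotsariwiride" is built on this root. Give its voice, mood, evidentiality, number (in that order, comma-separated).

passive, imperative, witnessed, plural

Segment: dotsa-ri-wir-de.
voice: ∅ → passive.
mood: -ri → imperative.
evidentiality: -wir/u → witnessed.
number: -de → plural.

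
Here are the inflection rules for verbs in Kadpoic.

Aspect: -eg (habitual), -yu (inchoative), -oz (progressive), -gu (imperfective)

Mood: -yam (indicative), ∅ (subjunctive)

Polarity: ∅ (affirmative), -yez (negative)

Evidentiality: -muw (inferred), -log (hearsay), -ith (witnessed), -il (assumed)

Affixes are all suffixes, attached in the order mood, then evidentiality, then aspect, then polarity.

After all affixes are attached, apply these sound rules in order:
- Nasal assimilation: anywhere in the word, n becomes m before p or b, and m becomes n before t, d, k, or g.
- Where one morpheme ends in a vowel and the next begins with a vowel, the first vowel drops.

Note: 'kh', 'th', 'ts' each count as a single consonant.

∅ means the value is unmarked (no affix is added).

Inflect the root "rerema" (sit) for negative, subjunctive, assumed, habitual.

mood = subjunctive: zero marking, form stays rerema.
Attach evidentiality assumed -il → reremail.
Attach aspect habitual -eg → reremaileg.
Attach polarity negative -yez → reremailegyez.
Nasal assimilation: no change.
Apply vowel deletion: reremailegyez → reremilegyez.

reremilegyez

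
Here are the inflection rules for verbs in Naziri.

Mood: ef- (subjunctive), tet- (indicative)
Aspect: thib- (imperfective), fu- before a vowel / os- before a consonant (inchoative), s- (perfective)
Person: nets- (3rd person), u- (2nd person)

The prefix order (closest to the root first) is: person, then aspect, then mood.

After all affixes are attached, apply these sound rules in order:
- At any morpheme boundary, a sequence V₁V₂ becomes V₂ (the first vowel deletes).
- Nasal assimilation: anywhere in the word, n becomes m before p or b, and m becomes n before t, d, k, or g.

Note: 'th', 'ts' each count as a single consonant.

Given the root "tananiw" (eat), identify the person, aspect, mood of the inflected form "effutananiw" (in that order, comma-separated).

Segment: ef-fu-u-tananiw.
person: u- → 2nd person.
aspect: fu/os- → inchoative.
mood: ef- → subjunctive.

2nd person, inchoative, subjunctive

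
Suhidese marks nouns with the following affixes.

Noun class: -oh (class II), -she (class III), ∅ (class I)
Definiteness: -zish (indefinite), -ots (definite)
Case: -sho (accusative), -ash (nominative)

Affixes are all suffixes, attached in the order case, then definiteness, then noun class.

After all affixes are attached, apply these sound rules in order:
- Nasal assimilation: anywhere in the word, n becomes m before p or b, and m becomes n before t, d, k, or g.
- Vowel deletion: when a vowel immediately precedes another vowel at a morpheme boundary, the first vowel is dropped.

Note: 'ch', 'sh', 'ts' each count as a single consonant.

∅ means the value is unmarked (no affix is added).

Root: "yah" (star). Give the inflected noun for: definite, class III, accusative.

Attach case accusative -sho → yahsho.
Attach definiteness definite -ots → yahshoots.
Attach noun class class III -she → yahshootsshe.
Nasal assimilation: no change.
Apply vowel deletion: yahshootsshe → yahshotsshe.

yahshotsshe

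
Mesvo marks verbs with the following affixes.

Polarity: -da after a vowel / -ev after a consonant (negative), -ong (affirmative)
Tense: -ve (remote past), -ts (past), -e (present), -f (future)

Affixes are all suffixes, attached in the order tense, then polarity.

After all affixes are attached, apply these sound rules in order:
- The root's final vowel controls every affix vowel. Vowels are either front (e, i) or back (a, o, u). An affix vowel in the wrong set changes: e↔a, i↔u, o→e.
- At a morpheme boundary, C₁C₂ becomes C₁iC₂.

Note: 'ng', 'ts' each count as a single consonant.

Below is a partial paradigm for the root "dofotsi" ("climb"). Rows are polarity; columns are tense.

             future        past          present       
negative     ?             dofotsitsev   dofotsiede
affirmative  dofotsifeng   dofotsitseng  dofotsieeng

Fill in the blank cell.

Attach tense future -f → dofotsif.
Attach polarity negative -ev (after consonant 'f') → dofotsifev.
Vowel harmony: no change.
Epenthesis: no change.

dofotsifev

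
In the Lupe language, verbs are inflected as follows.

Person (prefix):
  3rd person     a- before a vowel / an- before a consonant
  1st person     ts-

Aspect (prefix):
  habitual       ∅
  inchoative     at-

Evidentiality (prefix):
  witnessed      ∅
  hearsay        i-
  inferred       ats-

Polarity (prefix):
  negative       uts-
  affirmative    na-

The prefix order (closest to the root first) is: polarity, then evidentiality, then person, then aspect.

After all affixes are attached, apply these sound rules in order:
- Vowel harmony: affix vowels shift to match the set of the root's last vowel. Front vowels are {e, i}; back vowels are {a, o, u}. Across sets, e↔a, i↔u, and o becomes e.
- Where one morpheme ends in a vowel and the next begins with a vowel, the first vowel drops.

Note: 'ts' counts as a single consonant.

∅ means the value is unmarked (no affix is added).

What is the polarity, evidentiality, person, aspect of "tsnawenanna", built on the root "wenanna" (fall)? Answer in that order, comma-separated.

Segment: ts-na-wenanna.
polarity: na- → affirmative.
evidentiality: ∅ → witnessed.
person: ts- → 1st person.
aspect: ∅ → habitual.

affirmative, witnessed, 1st person, habitual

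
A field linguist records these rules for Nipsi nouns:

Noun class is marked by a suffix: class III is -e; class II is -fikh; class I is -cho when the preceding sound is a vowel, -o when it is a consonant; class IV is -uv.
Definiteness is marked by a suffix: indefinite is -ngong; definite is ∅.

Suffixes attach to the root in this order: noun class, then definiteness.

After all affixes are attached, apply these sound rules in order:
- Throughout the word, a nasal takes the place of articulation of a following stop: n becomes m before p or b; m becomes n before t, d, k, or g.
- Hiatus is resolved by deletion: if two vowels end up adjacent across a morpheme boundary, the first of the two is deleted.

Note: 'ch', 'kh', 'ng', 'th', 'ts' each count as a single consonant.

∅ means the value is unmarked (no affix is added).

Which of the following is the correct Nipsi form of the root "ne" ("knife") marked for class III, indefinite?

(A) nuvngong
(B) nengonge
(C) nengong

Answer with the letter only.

C

Attach noun class class III -e → nee.
Attach definiteness indefinite -ngong → neengong.
Nasal assimilation: no change.
Apply vowel deletion: neengong → nengong.
So the correct form is nengong, option (C).
(A) nuvngong is wrong: it uses class IV instead of class III for noun class.
(B) nengonge is wrong: it has the affixes in the wrong order.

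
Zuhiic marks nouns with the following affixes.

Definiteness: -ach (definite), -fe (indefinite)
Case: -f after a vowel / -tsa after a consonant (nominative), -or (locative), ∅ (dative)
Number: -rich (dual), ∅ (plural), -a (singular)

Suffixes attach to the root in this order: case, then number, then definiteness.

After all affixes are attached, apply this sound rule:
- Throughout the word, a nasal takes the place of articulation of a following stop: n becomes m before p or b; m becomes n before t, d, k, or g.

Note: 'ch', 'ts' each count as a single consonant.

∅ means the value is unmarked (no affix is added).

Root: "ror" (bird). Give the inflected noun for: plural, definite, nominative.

Attach case nominative -tsa (after consonant 'r') → rortsa.
number = plural: zero marking, form stays rortsa.
Attach definiteness definite -ach → rortsaach.
Nasal assimilation: no change.

rortsaach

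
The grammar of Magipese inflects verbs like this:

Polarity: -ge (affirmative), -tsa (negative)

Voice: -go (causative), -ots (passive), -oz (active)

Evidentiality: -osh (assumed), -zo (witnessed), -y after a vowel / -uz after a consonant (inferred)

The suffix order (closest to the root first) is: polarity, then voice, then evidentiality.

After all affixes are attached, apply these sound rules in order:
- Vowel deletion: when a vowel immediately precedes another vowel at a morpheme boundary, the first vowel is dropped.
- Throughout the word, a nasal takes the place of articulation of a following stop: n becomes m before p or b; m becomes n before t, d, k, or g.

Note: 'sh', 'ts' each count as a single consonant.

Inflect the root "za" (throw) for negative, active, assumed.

Attach polarity negative -tsa → zatsa.
Attach voice active -oz → zatsaoz.
Attach evidentiality assumed -osh → zatsaozosh.
Apply vowel deletion: zatsaozosh → zatsozosh.
Nasal assimilation: no change.

zatsozosh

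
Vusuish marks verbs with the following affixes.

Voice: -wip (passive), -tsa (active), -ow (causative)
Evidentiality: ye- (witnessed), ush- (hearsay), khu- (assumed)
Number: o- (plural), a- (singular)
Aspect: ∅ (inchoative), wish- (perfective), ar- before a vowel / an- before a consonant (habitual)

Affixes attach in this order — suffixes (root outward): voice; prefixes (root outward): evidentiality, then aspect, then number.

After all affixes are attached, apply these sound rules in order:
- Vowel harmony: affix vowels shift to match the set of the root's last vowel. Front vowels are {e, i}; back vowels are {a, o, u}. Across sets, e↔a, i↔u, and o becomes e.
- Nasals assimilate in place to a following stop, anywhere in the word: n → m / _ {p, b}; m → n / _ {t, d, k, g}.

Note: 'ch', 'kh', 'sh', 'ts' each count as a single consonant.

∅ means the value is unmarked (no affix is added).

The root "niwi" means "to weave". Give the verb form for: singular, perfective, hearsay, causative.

Attach evidentiality hearsay ush- → ushniwi.
Attach aspect perfective wish- → wishushniwi.
Attach voice causative -ow → wishushniwiow.
Attach number singular a- → awishushniwiow.
Apply vowel harmony: awishushniwiow → ewishishniwiew.
Nasal assimilation: no change.

ewishishniwiew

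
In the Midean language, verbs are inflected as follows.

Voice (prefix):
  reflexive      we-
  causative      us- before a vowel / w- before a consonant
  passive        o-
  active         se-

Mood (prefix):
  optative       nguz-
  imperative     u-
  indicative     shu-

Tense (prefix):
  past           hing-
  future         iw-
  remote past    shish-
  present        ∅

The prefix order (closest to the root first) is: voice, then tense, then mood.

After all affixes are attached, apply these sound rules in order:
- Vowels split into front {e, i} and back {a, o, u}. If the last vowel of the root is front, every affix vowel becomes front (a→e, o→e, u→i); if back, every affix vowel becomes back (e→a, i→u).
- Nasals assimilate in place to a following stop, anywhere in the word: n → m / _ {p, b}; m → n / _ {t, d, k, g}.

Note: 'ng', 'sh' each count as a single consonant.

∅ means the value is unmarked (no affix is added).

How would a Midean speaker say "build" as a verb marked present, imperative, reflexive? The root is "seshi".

iweseshi

Attach voice reflexive we- → weseshi.
tense = present: zero marking, form stays weseshi.
Attach mood imperative u- → uweseshi.
Apply vowel harmony: uweseshi → iweseshi.
Nasal assimilation: no change.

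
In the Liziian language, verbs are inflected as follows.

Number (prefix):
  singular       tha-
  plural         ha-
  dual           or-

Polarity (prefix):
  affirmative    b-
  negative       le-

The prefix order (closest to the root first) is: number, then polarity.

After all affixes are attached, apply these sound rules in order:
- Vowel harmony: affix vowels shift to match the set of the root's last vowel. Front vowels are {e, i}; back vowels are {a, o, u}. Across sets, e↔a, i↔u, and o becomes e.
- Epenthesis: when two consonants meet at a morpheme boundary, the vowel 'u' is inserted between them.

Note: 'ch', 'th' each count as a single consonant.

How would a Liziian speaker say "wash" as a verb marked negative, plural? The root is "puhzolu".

lahapuhzolu

Attach number plural ha- → hapuhzolu.
Attach polarity negative le- → lehapuhzolu.
Apply vowel harmony: lehapuhzolu → lahapuhzolu.
Epenthesis: no change.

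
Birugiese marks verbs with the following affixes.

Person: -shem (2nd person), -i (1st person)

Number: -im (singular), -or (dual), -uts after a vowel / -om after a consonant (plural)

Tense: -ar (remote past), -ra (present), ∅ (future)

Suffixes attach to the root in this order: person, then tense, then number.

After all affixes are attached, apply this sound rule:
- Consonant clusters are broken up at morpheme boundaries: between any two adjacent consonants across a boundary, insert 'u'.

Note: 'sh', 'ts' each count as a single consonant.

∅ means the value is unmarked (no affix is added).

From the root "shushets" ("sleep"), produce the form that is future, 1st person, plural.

shushetsiuts

Attach person 1st person -i → shushetsi.
tense = future: zero marking, form stays shushetsi.
Attach number plural -uts (after vowel 'i') → shushetsiuts.
Epenthesis: no change.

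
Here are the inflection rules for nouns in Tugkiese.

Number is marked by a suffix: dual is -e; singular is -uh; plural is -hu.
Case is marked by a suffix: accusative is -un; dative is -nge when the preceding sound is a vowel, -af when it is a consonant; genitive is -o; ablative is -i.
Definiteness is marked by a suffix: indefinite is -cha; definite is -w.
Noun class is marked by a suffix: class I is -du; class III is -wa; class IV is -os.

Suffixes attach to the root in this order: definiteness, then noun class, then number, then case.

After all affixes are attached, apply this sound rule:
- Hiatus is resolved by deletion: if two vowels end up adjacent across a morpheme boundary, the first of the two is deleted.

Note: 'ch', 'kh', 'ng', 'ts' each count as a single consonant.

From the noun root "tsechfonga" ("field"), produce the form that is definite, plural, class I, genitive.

tsechfongawduho

Attach definiteness definite -w → tsechfongaw.
Attach noun class class I -du → tsechfongawdu.
Attach number plural -hu → tsechfongawduhu.
Attach case genitive -o → tsechfongawduhuo.
Apply vowel deletion: tsechfongawduhuo → tsechfongawduho.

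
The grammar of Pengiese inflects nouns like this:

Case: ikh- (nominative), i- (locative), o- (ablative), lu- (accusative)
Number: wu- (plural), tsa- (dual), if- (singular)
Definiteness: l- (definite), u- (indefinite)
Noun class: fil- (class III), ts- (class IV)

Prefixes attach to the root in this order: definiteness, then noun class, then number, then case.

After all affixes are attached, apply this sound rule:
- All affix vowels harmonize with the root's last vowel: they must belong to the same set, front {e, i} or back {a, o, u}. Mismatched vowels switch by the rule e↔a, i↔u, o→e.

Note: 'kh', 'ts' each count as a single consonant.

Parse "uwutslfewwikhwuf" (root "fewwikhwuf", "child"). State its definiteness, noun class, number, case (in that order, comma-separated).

Segment: i-wu-ts-l-fewwikhwuf.
definiteness: l- → definite.
noun class: ts- → class IV.
number: wu- → plural.
case: i- → locative.

definite, class IV, plural, locative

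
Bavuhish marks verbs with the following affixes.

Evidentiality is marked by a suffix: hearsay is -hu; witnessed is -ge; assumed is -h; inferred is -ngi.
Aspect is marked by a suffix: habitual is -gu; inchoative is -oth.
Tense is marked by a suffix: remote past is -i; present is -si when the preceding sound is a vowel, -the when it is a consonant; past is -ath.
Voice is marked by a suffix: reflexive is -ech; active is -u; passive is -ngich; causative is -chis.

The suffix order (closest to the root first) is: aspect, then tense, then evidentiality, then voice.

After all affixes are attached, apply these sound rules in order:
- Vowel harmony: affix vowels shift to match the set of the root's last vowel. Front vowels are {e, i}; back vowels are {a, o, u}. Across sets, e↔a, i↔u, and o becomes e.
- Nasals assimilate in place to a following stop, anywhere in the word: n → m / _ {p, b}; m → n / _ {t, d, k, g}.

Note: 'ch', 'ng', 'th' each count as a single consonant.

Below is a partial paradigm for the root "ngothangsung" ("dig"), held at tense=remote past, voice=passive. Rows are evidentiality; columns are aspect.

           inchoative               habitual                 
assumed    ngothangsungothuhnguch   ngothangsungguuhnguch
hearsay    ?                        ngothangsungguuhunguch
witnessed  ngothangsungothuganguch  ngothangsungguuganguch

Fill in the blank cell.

ngothangsungothuhunguch

Attach aspect inchoative -oth → ngothangsungoth.
Attach tense remote past -i → ngothangsungothi.
Attach evidentiality hearsay -hu → ngothangsungothihu.
Attach voice passive -ngich → ngothangsungothihungich.
Apply vowel harmony: ngothangsungothihungich → ngothangsungothuhunguch.
Nasal assimilation: no change.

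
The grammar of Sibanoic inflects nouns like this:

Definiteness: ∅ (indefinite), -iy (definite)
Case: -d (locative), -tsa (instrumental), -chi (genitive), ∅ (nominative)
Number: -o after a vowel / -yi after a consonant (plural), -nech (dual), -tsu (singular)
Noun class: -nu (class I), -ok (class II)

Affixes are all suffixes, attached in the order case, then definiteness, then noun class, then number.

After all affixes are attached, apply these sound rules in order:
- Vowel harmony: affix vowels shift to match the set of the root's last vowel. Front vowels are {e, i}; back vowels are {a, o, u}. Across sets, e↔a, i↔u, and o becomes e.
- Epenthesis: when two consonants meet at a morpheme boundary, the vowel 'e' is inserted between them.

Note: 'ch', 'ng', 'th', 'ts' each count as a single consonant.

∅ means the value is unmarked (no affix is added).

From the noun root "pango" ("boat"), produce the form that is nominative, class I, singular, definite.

case = nominative: zero marking, form stays pango.
Attach definiteness definite -iy → pangoiy.
Attach noun class class I -nu → pangoiynu.
Attach number singular -tsu → pangoiynutsu.
Apply vowel harmony: pangoiynutsu → pangouynutsu.
Apply epenthesis: pangouynutsu → pangouyenutsu.

pangouyenutsu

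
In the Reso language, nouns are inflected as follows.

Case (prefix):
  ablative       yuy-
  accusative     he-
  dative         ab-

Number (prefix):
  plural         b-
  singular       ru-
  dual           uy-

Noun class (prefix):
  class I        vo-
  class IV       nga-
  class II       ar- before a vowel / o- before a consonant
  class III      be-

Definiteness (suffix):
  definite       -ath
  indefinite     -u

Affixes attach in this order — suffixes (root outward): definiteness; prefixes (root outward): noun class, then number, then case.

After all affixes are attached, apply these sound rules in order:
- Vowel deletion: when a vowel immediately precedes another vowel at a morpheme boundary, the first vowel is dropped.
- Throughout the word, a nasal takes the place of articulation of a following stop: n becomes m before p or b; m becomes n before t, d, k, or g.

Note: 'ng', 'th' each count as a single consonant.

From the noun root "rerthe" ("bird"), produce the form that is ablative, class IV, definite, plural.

Attach noun class class IV nga- → ngarerthe.
Attach number plural b- → bngarerthe.
Attach definiteness definite -ath → bngarertheath.
Attach case ablative yuy- → yuybngarertheath.
Apply vowel deletion: yuybngarertheath → yuybngarerthath.
Nasal assimilation: no change.

yuybngarerthath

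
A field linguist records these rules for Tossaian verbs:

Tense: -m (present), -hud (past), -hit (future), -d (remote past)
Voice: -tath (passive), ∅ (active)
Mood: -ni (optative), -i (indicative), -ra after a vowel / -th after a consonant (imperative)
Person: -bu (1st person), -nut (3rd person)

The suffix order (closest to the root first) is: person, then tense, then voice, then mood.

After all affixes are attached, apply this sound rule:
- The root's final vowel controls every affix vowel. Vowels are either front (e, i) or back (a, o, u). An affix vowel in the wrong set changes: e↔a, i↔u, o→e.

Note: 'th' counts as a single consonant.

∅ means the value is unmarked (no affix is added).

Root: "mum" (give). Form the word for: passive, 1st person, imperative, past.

Attach person 1st person -bu → mumbu.
Attach tense past -hud → mumbuhud.
Attach voice passive -tath → mumbuhudtath.
Attach mood imperative -th (after consonant 'th') → mumbuhudtathth.
Vowel harmony: no change.

mumbuhudtathth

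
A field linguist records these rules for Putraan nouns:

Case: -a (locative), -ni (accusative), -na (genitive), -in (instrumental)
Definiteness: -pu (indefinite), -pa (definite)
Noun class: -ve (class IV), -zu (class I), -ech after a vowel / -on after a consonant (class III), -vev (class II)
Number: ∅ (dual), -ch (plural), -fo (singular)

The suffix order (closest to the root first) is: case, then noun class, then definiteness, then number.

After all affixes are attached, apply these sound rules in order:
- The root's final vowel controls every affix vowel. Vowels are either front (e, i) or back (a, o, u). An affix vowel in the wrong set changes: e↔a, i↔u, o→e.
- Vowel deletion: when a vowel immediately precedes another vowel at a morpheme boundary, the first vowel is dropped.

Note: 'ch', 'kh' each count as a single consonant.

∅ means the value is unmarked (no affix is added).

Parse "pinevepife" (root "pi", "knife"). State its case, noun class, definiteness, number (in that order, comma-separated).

Segment: pi-na-ve-pu-fo.
case: -na → genitive.
noun class: -ve → class IV.
definiteness: -pu → indefinite.
number: -fo → singular.

genitive, class IV, indefinite, singular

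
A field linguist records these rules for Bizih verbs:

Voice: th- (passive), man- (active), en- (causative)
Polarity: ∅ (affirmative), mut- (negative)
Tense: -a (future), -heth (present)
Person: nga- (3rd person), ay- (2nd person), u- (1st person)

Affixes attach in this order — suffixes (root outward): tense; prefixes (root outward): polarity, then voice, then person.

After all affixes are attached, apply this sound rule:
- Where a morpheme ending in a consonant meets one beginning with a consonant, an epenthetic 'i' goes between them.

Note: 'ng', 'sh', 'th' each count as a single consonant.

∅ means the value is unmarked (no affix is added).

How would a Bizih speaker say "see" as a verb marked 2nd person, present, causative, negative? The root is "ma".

ayenimutimaheth

Attach polarity negative mut- → mutma.
Attach voice causative en- → enmutma.
Attach tense present -heth → enmutmaheth.
Attach person 2nd person ay- → ayenmutmaheth.
Apply epenthesis: ayenmutmaheth → ayenimutimaheth.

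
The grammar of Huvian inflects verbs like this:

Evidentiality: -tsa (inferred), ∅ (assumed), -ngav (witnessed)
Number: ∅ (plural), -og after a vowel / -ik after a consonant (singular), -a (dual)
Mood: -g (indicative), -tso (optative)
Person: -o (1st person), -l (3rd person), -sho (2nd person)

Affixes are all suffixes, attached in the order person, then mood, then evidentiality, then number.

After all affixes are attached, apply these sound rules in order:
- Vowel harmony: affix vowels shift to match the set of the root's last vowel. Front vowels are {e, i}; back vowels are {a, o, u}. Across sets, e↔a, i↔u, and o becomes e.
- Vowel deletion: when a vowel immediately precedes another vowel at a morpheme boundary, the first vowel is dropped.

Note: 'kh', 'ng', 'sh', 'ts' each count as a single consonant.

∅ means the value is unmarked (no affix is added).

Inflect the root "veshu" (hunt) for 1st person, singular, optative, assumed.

Attach person 1st person -o → veshuo.
Attach mood optative -tso → veshuotso.
evidentiality = assumed: zero marking, form stays veshuotso.
Attach number singular -og (after vowel 'o') → veshuotsoog.
Vowel harmony: no change.
Apply vowel deletion: veshuotsoog → veshotsog.

veshotsog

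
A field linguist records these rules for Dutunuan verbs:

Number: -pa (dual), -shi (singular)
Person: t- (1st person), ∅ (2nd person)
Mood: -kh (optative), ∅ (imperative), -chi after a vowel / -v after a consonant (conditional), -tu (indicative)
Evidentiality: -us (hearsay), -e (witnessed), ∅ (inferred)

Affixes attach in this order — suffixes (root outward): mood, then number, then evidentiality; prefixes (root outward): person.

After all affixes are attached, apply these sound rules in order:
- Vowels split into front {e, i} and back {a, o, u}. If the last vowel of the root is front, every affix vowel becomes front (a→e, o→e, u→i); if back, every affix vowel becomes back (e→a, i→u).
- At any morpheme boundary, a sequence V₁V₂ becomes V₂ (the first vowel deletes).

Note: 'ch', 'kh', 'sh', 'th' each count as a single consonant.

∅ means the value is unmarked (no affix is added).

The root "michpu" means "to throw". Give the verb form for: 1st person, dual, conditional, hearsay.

Attach mood conditional -chi (after vowel 'u') → michpuchi.
Attach person 1st person t- → tmichpuchi.
Attach number dual -pa → tmichpuchipa.
Attach evidentiality hearsay -us → tmichpuchipaus.
Apply vowel harmony: tmichpuchipaus → tmichpuchupaus.
Apply vowel deletion: tmichpuchupaus → tmichpuchupus.

tmichpuchupus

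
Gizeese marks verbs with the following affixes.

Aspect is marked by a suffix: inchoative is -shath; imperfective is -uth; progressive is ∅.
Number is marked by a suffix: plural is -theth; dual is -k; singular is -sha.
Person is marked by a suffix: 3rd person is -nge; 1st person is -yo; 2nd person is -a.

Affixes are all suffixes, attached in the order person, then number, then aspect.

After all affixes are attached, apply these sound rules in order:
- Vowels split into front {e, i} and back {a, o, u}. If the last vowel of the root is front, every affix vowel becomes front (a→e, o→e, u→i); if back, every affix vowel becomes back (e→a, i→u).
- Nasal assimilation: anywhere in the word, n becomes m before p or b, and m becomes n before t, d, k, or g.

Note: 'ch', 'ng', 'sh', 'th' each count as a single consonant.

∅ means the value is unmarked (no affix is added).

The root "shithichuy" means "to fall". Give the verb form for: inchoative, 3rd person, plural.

shithichuyngathathshath

Attach person 3rd person -nge → shithichuynge.
Attach number plural -theth → shithichuyngetheth.
Attach aspect inchoative -shath → shithichuyngethethshath.
Apply vowel harmony: shithichuyngethethshath → shithichuyngathathshath.
Nasal assimilation: no change.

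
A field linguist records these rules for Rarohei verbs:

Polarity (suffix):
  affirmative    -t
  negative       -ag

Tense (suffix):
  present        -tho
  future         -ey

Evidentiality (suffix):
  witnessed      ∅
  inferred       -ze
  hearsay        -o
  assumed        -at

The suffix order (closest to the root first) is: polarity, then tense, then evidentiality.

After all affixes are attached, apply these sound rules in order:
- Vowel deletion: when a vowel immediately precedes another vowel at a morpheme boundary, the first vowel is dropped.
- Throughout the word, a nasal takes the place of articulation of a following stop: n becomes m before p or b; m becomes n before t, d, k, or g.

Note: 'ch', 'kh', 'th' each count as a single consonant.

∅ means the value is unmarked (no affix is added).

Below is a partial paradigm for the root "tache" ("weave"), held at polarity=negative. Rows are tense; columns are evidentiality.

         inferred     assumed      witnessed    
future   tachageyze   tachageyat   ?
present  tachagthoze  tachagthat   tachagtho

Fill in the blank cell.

Attach polarity negative -ag → tacheag.
Attach tense future -ey → tacheagey.
evidentiality = witnessed: zero marking, form stays tacheagey.
Apply vowel deletion: tacheagey → tachagey.
Nasal assimilation: no change.

tachagey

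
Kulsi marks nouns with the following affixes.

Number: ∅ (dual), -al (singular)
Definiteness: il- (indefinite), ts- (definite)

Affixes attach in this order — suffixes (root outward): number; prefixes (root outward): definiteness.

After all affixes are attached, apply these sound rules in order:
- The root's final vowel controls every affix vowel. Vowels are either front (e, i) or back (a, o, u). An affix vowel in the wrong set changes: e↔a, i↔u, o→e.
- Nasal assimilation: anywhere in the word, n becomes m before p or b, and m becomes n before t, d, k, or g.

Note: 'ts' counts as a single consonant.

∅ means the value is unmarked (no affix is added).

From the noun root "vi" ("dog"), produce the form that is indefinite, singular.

Attach definiteness indefinite il- → ilvi.
Attach number singular -al → ilvial.
Apply vowel harmony: ilvial → ilviel.
Nasal assimilation: no change.

ilviel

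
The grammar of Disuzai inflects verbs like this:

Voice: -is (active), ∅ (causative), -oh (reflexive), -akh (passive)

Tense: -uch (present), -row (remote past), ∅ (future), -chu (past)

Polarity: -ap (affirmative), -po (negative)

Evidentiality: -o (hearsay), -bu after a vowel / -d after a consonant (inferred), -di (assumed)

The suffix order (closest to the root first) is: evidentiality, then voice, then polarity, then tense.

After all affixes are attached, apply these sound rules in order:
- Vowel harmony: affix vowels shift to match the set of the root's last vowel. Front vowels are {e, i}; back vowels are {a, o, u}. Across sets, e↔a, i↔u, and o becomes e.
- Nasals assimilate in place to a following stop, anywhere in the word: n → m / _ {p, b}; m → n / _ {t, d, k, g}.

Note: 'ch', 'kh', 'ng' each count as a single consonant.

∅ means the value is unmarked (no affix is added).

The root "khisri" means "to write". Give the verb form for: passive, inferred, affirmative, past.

Attach evidentiality inferred -bu (after vowel 'i') → khisribu.
Attach voice passive -akh → khisribuakh.
Attach polarity affirmative -ap → khisribuakhap.
Attach tense past -chu → khisribuakhapchu.
Apply vowel harmony: khisribuakhapchu → khisribiekhepchi.
Nasal assimilation: no change.

khisribiekhepchi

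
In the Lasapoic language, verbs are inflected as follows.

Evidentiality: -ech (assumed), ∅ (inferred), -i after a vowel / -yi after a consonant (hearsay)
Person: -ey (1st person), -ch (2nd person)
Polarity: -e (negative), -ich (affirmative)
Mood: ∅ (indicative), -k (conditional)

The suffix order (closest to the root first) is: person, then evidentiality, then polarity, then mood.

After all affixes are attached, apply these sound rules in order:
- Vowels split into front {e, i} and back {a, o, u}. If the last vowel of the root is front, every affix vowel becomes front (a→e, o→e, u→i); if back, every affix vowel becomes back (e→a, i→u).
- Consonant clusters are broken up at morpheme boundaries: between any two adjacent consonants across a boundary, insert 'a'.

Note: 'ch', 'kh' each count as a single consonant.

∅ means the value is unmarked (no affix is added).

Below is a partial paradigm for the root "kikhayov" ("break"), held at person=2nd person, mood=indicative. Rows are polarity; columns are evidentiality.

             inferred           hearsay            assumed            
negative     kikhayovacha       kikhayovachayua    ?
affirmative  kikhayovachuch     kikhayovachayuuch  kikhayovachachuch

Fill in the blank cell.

Attach person 2nd person -ch → kikhayovch.
Attach evidentiality assumed -ech → kikhayovchech.
Attach polarity negative -e → kikhayovcheche.
mood = indicative: zero marking, form stays kikhayovcheche.
Apply vowel harmony: kikhayovcheche → kikhayovchacha.
Apply epenthesis: kikhayovchacha → kikhayovachacha.

kikhayovachacha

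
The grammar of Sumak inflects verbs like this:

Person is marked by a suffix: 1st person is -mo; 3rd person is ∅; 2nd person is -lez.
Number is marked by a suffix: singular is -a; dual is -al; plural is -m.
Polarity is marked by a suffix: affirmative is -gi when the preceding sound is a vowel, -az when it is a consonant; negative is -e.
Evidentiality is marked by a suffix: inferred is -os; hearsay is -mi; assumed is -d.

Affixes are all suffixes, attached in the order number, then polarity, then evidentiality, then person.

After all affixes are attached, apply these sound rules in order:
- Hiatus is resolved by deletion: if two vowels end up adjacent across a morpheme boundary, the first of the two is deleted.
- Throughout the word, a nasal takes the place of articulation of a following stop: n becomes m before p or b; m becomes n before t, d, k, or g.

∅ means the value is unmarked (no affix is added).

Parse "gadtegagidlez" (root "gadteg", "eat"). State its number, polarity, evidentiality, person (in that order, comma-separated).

singular, affirmative, assumed, 2nd person

Segment: gadteg-a-gi-d-lez.
number: -a → singular.
polarity: -gi/az → affirmative.
evidentiality: -d → assumed.
person: -lez → 2nd person.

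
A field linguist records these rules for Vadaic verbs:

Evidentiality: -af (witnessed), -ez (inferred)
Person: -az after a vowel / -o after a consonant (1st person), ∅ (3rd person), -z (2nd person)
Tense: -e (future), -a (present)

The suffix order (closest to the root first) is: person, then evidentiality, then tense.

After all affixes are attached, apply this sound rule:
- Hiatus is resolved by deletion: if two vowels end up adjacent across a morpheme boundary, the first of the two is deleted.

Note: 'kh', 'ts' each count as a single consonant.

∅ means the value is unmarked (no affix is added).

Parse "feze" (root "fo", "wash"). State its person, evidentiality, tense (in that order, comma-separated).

3rd person, inferred, future

Segment: fo-ez-e.
person: ∅ → 3rd person.
evidentiality: -ez → inferred.
tense: -e → future.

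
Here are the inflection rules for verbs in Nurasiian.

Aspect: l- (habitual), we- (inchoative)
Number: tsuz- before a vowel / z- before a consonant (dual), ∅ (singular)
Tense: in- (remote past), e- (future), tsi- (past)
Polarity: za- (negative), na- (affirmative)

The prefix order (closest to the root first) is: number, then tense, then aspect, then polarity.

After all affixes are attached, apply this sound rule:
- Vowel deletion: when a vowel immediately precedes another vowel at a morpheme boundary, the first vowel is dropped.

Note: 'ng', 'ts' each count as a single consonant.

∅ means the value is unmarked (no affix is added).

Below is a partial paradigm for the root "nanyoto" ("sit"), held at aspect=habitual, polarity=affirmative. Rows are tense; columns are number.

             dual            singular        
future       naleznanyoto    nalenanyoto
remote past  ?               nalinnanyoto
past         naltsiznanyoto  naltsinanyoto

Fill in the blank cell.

nalinznanyoto

Attach number dual z- (before consonant 'n') → znanyoto.
Attach tense remote past in- → inznanyoto.
Attach aspect habitual l- → linznanyoto.
Attach polarity affirmative na- → nalinznanyoto.
Vowel deletion: no change.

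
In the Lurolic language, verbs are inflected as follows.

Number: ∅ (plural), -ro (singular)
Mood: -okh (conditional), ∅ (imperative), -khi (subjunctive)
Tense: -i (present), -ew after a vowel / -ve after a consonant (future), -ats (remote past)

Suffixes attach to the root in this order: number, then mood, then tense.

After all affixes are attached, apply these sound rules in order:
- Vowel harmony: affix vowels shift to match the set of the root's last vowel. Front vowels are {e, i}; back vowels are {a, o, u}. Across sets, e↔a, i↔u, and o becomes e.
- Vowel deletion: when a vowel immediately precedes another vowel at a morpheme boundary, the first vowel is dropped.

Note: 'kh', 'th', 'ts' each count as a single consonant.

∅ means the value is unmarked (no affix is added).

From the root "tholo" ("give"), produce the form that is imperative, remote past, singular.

Attach number singular -ro → tholoro.
mood = imperative: zero marking, form stays tholoro.
Attach tense remote past -ats → tholoroats.
Vowel harmony: no change.
Apply vowel deletion: tholoroats → tholorats.

tholorats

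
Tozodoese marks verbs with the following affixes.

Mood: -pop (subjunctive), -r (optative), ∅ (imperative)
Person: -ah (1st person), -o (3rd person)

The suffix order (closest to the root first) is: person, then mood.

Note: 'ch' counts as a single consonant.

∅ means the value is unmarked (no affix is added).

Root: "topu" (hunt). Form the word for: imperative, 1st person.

Attach person 1st person -ah → topuah.
mood = imperative: zero marking, form stays topuah.

topuah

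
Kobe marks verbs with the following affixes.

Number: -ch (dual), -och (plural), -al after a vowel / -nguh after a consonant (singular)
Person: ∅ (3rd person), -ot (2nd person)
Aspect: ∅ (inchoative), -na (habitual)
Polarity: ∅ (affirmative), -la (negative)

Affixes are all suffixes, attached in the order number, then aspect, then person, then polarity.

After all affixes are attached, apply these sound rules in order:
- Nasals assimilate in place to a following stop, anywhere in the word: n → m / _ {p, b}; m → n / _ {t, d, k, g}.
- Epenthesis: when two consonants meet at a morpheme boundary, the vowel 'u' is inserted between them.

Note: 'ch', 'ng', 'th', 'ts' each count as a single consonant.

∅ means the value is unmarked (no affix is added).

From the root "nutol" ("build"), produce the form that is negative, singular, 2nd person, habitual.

Attach number singular -nguh (after consonant 'l') → nutolnguh.
Attach aspect habitual -na → nutolnguhna.
Attach person 2nd person -ot → nutolnguhnaot.
Attach polarity negative -la → nutolnguhnaotla.
Nasal assimilation: no change.
Apply epenthesis: nutolnguhnaotla → nutolunguhunaotula.

nutolunguhunaotula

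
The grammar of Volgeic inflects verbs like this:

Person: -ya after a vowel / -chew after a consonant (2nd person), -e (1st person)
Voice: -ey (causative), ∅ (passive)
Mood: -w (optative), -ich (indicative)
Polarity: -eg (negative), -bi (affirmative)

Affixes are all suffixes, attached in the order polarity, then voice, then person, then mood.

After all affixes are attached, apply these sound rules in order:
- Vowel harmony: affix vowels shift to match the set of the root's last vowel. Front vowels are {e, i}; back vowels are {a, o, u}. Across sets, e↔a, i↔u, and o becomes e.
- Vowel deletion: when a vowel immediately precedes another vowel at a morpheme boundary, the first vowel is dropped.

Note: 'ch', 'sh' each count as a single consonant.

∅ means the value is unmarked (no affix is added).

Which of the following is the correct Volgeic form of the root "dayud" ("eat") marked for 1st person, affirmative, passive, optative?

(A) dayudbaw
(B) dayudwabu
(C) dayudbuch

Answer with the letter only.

A

Attach polarity affirmative -bi → dayudbi.
voice = passive: zero marking, form stays dayudbi.
Attach person 1st person -e → dayudbie.
Attach mood optative -w → dayudbiew.
Apply vowel harmony: dayudbiew → dayudbuaw.
Apply vowel deletion: dayudbuaw → dayudbaw.
So the correct form is dayudbaw, option (A).
(C) dayudbuch is wrong: it uses indicative instead of optative for mood.
(B) dayudwabu is wrong: it has the affixes in the wrong order.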